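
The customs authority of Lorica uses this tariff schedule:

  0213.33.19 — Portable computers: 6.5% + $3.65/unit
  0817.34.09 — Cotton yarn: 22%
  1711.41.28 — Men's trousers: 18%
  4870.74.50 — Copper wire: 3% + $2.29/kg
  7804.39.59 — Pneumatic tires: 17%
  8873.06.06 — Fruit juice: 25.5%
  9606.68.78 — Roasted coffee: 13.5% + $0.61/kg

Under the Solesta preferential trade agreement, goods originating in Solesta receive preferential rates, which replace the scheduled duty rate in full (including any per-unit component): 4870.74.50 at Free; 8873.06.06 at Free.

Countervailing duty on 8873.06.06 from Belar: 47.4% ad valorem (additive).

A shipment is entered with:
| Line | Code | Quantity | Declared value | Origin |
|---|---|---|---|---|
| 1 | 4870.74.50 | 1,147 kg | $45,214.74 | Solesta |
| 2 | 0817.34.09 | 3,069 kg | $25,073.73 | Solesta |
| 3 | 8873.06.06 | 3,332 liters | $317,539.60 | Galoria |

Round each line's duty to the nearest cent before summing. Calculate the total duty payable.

Line 1 (4870.74.50, Solesta, 1,147 kg, $45,214.74):
Base rate for 4870.74.50 is 3% + $2.29/kg.
Origin Solesta qualifies under the Lorica–Solesta agreement and 4870.74.50 is covered: preferential rate Free applies instead.
Duty = $45,214.74 × 0% = $0.00.
Line 2 (0817.34.09, Solesta, 3,069 kg, $25,073.73):
Base rate for 0817.34.09 is 22%.
Origin Solesta is the FTA partner but 0817.34.09 is not on the preference list; base rate stands.
Duty = $25,073.73 × 22% = $5,516.22.
Line 3 (8873.06.06, Galoria, 3,332 liters, $317,539.60):
Base rate for 8873.06.06 is 25.5%.
8873.06.06 has an FTA preferential rate, but origin Galoria is not Solesta; base rate stands.
The additional-duty order on 8873.06.06 targets Belar, not Galoria; it does not apply.
Duty = $317,539.60 × 25.5% = $80,972.60.
Total = $0.00 + $5,516.22 + $80,972.60 = $86,488.82.

$86,488.82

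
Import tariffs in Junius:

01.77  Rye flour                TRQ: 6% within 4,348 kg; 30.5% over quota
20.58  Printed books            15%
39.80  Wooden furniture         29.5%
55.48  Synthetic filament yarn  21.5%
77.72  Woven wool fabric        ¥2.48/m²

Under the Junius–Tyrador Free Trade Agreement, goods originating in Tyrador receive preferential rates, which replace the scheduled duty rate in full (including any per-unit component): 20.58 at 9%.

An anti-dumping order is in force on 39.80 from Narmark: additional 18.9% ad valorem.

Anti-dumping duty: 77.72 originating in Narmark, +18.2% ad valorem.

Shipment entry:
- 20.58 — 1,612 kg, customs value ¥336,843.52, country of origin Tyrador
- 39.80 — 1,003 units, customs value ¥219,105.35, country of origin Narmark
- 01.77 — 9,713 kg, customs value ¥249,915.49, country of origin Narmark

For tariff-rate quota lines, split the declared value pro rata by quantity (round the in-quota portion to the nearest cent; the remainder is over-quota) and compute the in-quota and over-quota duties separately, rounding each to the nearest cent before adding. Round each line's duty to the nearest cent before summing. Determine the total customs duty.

Line 1 (20.58, Tyrador, 1,612 kg, ¥336,843.52):
Base rate for 20.58 is 15%.
Origin Tyrador qualifies under the Junius–Tyrador agreement and 20.58 is covered: preferential rate 9% applies instead.
Duty = ¥336,843.52 × 9% = ¥30,315.92.
Line 2 (39.80, Narmark, 1,003 units, ¥219,105.35):
Base rate for 39.80 is 29.5%.
Additional duty on 39.80 from Narmark: +18.9%. Applied ad valorem rate: 29.5% + 18.9% = 48.4%.
Duty = ¥219,105.35 × 48.4% = ¥106,046.99.
Line 3 (01.77, Narmark, 9,713 kg, ¥249,915.49):
Code 01.77 is under a tariff-rate quota (threshold 4,348 kg). In-quota: 4,348 kg at 6%; over-quota: 5,365 kg at 30.5%.
Pro-rata value split: in-quota = ¥249,915.49 × 4,348/9,713 = ¥111,874.04; over-quota = ¥249,915.49 − ¥111,874.04 = ¥138,041.45.
In-quota duty = ¥111,874.04 × 6% = ¥6,712.44. Over-quota duty = ¥138,041.45 × 30.5% = ¥42,102.64.
Line duty = ¥6,712.44 + ¥42,102.64 = ¥48,815.08.
Total = ¥30,315.92 + ¥106,046.99 + ¥48,815.08 = ¥185,177.99.

¥185,177.99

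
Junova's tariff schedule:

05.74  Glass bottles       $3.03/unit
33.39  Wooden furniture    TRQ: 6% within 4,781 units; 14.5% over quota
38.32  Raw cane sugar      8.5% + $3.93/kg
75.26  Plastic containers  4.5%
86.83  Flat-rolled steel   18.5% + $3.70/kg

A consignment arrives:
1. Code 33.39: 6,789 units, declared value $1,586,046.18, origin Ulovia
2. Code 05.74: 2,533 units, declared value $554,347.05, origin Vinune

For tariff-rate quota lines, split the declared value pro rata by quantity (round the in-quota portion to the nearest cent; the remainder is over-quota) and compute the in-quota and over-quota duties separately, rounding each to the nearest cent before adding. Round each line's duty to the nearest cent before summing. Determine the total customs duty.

$142,712.02

Line 1 (33.39, Ulovia, 6,789 units, $1,586,046.18):
Code 33.39 is under a tariff-rate quota (threshold 4,781 units). In-quota: 4,781 units at 6%; over-quota: 2,008 units at 14.5%.
Pro-rata value split: in-quota = $1,586,046.18 × 4,781/6,789 = $1,116,937.22; over-quota = $1,586,046.18 − $1,116,937.22 = $469,108.96.
In-quota duty = $1,116,937.22 × 6% = $67,016.23. Over-quota duty = $469,108.96 × 14.5% = $68,020.80.
Line duty = $67,016.23 + $68,020.80 = $135,037.03.
Line 2 (05.74, Vinune, 2,533 units, $554,347.05):
Base rate for 05.74 is $3.03/unit.
Duty = 2,533 × $3.03 = $7,674.99.
Total = $135,037.03 + $7,674.99 = $142,712.02.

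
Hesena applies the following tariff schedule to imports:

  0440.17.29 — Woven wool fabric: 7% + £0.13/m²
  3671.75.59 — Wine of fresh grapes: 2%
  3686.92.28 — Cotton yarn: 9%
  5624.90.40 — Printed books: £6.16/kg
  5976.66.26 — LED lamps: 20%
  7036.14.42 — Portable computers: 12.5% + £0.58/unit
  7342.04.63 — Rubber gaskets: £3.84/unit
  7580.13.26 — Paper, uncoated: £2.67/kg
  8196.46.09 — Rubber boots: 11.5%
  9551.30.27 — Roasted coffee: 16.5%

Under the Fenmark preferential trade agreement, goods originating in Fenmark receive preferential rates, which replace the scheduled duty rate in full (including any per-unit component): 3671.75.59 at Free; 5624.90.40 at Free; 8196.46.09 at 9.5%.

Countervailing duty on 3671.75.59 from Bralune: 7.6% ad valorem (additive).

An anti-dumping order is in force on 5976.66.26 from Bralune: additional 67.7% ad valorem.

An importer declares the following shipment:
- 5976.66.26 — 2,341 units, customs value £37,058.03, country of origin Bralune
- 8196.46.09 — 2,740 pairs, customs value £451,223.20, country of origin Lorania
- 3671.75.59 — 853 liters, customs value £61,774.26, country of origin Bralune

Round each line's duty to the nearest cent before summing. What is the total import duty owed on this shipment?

£90,320.89

Line 1 (5976.66.26, Bralune, 2,341 units, £37,058.03):
Base rate for 5976.66.26 is 20%.
Additional duty on 5976.66.26 from Bralune: +67.7%. Applied ad valorem rate: 20% + 67.7% = 87.7%.
Duty = £37,058.03 × 87.7% = £32,499.89.
Line 2 (8196.46.09, Lorania, 2,740 pairs, £451,223.20):
Base rate for 8196.46.09 is 11.5%.
8196.46.09 has an FTA preferential rate, but origin Lorania is not Fenmark; base rate stands.
Duty = £451,223.20 × 11.5% = £51,890.67.
Line 3 (3671.75.59, Bralune, 853 liters, £61,774.26):
Base rate for 3671.75.59 is 2%.
3671.75.59 has an FTA preferential rate, but origin Bralune is not Fenmark; base rate stands.
Additional duty on 3671.75.59 from Bralune: +7.6%. Applied ad valorem rate: 2% + 7.6% = 9.6%.
Duty = £61,774.26 × 9.6% = £5,930.33.
Total = £32,499.89 + £51,890.67 + £5,930.33 = £90,320.89.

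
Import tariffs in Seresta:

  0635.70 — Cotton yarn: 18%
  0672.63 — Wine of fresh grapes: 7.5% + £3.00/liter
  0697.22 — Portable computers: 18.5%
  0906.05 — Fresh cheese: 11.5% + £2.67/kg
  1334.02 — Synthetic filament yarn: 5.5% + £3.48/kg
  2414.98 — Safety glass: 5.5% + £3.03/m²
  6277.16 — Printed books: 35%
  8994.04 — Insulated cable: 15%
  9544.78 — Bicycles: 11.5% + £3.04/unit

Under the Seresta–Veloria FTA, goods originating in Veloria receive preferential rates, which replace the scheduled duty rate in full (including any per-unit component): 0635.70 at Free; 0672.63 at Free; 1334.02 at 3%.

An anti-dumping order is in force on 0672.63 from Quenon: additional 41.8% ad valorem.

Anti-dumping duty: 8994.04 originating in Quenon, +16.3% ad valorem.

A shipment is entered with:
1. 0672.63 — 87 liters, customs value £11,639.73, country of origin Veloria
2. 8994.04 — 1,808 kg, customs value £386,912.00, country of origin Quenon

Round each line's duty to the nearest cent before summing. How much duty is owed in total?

Line 1 (0672.63, Veloria, 87 liters, £11,639.73):
Base rate for 0672.63 is 7.5% + £3.00/liter.
Origin Veloria qualifies under the Seresta–Veloria agreement and 0672.63 is covered: preferential rate Free applies instead.
The additional-duty order on 0672.63 targets Quenon, not Veloria; it does not apply.
Duty = £11,639.73 × 0% = £0.00.
Line 2 (8994.04, Quenon, 1,808 kg, £386,912.00):
Base rate for 8994.04 is 15%.
Additional duty on 8994.04 from Quenon: +16.3%. Applied ad valorem rate: 15% + 16.3% = 31.3%.
Duty = £386,912.00 × 31.3% = £121,103.46.
Total = £0.00 + £121,103.46 = £121,103.46.

£121,103.46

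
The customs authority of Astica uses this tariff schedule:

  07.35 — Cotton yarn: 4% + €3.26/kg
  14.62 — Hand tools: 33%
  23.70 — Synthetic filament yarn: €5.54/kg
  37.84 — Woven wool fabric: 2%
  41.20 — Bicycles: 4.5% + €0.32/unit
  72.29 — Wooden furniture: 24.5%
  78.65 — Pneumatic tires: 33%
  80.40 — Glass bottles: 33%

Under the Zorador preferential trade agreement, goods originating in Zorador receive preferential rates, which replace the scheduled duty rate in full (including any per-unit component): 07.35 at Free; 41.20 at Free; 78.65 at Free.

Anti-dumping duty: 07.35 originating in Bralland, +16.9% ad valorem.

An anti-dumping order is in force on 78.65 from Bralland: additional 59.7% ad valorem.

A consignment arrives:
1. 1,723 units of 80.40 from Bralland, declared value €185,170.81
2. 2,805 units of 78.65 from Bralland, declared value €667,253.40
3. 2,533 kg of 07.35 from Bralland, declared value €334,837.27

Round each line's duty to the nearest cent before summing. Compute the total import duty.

Line 1 (80.40, Bralland, 1,723 units, €185,170.81):
Base rate for 80.40 is 33%.
Duty = €185,170.81 × 33% = €61,106.37.
Line 2 (78.65, Bralland, 2,805 units, €667,253.40):
Base rate for 78.65 is 33%.
78.65 has an FTA preferential rate, but origin Bralland is not Zorador; base rate stands.
Additional duty on 78.65 from Bralland: +59.7%. Applied ad valorem rate: 33% + 59.7% = 92.7%.
Duty = €667,253.40 × 92.7% = €618,543.90.
Line 3 (07.35, Bralland, 2,533 kg, €334,837.27):
Base rate for 07.35 is 4% + €3.26/kg.
07.35 has an FTA preferential rate, but origin Bralland is not Zorador; base rate stands.
Additional duty on 07.35 from Bralland: +16.9%. Applied ad valorem rate: 4% + 16.9% = 20.9%.
Duty = €334,837.27 × 20.9% + 2,533 × €3.26 = €78,238.57.
Total = €61,106.37 + €618,543.90 + €78,238.57 = €757,888.84.

€757,888.84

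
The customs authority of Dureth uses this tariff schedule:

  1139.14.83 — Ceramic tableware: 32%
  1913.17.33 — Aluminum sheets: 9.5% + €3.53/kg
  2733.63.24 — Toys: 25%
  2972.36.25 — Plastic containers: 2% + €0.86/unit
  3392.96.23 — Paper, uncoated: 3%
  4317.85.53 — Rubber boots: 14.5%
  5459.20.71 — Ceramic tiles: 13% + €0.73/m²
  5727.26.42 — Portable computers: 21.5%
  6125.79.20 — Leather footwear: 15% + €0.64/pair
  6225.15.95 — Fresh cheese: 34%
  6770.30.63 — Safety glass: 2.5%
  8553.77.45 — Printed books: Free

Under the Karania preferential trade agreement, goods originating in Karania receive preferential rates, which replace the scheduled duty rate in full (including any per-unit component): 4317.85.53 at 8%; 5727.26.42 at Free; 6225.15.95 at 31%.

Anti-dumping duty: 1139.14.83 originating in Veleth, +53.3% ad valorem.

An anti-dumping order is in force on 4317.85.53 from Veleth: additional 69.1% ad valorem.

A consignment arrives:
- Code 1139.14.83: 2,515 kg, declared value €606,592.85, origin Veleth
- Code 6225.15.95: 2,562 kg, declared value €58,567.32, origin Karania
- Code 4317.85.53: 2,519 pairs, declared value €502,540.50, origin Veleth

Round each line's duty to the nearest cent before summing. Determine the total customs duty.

Line 1 (1139.14.83, Veleth, 2,515 kg, €606,592.85):
Base rate for 1139.14.83 is 32%.
Additional duty on 1139.14.83 from Veleth: +53.3%. Applied ad valorem rate: 32% + 53.3% = 85.3%.
Duty = €606,592.85 × 85.3% = €517,423.70.
Line 2 (6225.15.95, Karania, 2,562 kg, €58,567.32):
Base rate for 6225.15.95 is 34%.
Origin Karania qualifies under the Dureth–Karania agreement and 6225.15.95 is covered: preferential rate 31% applies instead.
Duty = €58,567.32 × 31% = €18,155.87.
Line 3 (4317.85.53, Veleth, 2,519 pairs, €502,540.50):
Base rate for 4317.85.53 is 14.5%.
4317.85.53 has an FTA preferential rate, but origin Veleth is not Karania; base rate stands.
Additional duty on 4317.85.53 from Veleth: +69.1%. Applied ad valorem rate: 14.5% + 69.1% = 83.6%.
Duty = €502,540.50 × 83.6% = €420,123.86.
Total = €517,423.70 + €18,155.87 + €420,123.86 = €955,703.43.

€955,703.43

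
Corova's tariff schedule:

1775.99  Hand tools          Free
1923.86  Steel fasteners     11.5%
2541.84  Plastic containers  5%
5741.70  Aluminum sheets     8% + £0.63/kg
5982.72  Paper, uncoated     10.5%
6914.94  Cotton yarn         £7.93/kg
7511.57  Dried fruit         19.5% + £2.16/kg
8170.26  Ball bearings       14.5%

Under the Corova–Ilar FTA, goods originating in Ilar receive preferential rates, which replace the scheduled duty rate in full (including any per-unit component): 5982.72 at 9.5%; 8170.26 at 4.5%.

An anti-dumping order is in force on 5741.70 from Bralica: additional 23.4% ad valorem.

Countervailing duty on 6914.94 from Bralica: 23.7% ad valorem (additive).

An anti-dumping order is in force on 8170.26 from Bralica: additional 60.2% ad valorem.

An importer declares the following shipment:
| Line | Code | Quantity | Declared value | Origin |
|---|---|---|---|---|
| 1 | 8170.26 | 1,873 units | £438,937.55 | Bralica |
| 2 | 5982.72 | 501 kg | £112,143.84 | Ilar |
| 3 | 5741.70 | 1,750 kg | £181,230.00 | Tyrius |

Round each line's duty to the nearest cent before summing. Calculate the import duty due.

Line 1 (8170.26, Bralica, 1,873 units, £438,937.55):
Base rate for 8170.26 is 14.5%.
8170.26 has an FTA preferential rate, but origin Bralica is not Ilar; base rate stands.
Additional duty on 8170.26 from Bralica: +60.2%. Applied ad valorem rate: 14.5% + 60.2% = 74.7%.
Duty = £438,937.55 × 74.7% = £327,886.35.
Line 2 (5982.72, Ilar, 501 kg, £112,143.84):
Base rate for 5982.72 is 10.5%.
Origin Ilar qualifies under the Corova–Ilar agreement and 5982.72 is covered: preferential rate 9.5% applies instead.
Duty = £112,143.84 × 9.5% = £10,653.66.
Line 3 (5741.70, Tyrius, 1,750 kg, £181,230.00):
Base rate for 5741.70 is 8% + £0.63/kg.
The additional-duty order on 5741.70 targets Bralica, not Tyrius; it does not apply.
Duty = £181,230.00 × 8% + 1,750 × £0.63 = £15,600.90.
Total = £327,886.35 + £10,653.66 + £15,600.90 = £354,140.91.

£354,140.91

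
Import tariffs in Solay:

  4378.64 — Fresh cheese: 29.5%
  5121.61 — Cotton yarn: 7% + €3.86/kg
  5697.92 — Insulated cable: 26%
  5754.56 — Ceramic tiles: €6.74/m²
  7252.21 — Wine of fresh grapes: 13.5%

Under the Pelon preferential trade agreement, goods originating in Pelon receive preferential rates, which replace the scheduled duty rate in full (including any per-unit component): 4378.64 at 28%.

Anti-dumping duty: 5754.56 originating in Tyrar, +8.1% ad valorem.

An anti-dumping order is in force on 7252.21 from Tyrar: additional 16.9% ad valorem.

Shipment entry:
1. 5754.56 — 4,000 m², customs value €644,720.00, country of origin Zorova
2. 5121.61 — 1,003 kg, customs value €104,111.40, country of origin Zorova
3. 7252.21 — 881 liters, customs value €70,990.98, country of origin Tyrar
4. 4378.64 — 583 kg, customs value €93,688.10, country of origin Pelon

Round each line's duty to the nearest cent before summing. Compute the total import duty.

Line 1 (5754.56, Zorova, 4,000 m², €644,720.00):
Base rate for 5754.56 is €6.74/m².
The additional-duty order on 5754.56 targets Tyrar, not Zorova; it does not apply.
Duty = 4,000 × €6.74 = €26,960.00.
Line 2 (5121.61, Zorova, 1,003 kg, €104,111.40):
Base rate for 5121.61 is 7% + €3.86/kg.
Duty = €104,111.40 × 7% + 1,003 × €3.86 = €11,159.38.
Line 3 (7252.21, Tyrar, 881 liters, €70,990.98):
Base rate for 7252.21 is 13.5%.
Additional duty on 7252.21 from Tyrar: +16.9%. Applied ad valorem rate: 13.5% + 16.9% = 30.4%.
Duty = €70,990.98 × 30.4% = €21,581.26.
Line 4 (4378.64, Pelon, 583 kg, €93,688.10):
Base rate for 4378.64 is 29.5%.
Origin Pelon qualifies under the Solay–Pelon agreement and 4378.64 is covered: preferential rate 28% applies instead.
Duty = €93,688.10 × 28% = €26,232.67.
Total = €26,960.00 + €11,159.38 + €21,581.26 + €26,232.67 = €85,933.31.

€85,933.31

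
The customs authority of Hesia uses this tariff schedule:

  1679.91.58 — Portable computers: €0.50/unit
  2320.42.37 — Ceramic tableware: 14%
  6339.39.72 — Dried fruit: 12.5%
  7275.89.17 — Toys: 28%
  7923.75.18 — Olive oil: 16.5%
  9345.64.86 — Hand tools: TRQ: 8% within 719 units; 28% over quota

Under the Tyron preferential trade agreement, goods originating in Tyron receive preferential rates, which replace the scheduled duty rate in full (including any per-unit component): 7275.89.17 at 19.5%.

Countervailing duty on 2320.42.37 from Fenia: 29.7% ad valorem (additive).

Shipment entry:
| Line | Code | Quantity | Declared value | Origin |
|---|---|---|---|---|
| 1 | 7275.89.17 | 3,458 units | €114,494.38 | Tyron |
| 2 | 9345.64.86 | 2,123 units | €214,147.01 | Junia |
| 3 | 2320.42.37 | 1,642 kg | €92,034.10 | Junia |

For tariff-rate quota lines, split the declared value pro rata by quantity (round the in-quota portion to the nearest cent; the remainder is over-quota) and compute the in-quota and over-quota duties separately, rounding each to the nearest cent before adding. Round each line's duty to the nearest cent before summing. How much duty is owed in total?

Line 1 (7275.89.17, Tyron, 3,458 units, €114,494.38):
Base rate for 7275.89.17 is 28%.
Origin Tyron qualifies under the Hesia–Tyron agreement and 7275.89.17 is covered: preferential rate 19.5% applies instead.
Duty = €114,494.38 × 19.5% = €22,326.40.
Line 2 (9345.64.86, Junia, 2,123 units, €214,147.01):
Code 9345.64.86 is under a tariff-rate quota (threshold 719 units). In-quota: 719 units at 8%; over-quota: 1,404 units at 28%.
Pro-rata value split: in-quota = €214,147.01 × 719/2,123 = €72,525.53; over-quota = €214,147.01 − €72,525.53 = €141,621.48.
In-quota duty = €72,525.53 × 8% = €5,802.04. Over-quota duty = €141,621.48 × 28% = €39,654.01.
Line duty = €5,802.04 + €39,654.01 = €45,456.05.
Line 3 (2320.42.37, Junia, 1,642 kg, €92,034.10):
Base rate for 2320.42.37 is 14%.
The additional-duty order on 2320.42.37 targets Fenia, not Junia; it does not apply.
Duty = €92,034.10 × 14% = €12,884.77.
Total = €22,326.40 + €45,456.05 + €12,884.77 = €80,667.22.

€80,667.22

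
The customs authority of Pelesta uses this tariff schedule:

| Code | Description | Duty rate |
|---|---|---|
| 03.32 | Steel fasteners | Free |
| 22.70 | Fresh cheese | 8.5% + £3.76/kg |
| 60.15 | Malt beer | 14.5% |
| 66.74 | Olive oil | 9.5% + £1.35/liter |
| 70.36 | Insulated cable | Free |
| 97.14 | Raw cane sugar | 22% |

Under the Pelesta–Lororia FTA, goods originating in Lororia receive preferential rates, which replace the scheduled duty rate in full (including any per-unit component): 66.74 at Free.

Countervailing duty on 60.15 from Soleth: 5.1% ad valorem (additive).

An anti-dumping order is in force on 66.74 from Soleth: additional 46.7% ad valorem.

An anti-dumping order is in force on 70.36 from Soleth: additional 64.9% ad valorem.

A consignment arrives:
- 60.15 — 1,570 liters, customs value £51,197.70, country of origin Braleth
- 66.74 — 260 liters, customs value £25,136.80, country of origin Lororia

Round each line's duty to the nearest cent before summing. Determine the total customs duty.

Line 1 (60.15, Braleth, 1,570 liters, £51,197.70):
Base rate for 60.15 is 14.5%.
The additional-duty order on 60.15 targets Soleth, not Braleth; it does not apply.
Duty = £51,197.70 × 14.5% = £7,423.67.
Line 2 (66.74, Lororia, 260 liters, £25,136.80):
Base rate for 66.74 is 9.5% + £1.35/liter.
Origin Lororia qualifies under the Pelesta–Lororia agreement and 66.74 is covered: preferential rate Free applies instead.
The additional-duty order on 66.74 targets Soleth, not Lororia; it does not apply.
Duty = £25,136.80 × 0% = £0.00.
Total = £7,423.67 + £0.00 = £7,423.67.

£7,423.67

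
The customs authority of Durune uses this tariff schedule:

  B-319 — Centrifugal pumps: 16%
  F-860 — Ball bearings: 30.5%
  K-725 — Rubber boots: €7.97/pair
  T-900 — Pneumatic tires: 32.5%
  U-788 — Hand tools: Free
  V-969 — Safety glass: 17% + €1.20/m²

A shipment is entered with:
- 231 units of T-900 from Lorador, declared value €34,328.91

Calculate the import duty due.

Line 1 (T-900, Lorador, 231 units, €34,328.91):
Base rate for T-900 is 32.5%.
Duty = €34,328.91 × 32.5% = €11,156.90.

€11,156.90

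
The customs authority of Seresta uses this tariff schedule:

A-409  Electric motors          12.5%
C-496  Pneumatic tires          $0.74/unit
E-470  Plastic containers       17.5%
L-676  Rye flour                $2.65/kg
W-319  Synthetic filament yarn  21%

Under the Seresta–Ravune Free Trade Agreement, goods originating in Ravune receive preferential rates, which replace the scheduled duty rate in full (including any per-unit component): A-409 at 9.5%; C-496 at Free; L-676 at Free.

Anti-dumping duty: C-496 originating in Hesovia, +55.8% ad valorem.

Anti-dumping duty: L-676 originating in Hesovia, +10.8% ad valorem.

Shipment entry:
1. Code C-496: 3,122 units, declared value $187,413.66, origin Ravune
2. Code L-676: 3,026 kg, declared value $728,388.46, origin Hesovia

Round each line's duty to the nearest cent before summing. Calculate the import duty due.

Line 1 (C-496, Ravune, 3,122 units, $187,413.66):
Base rate for C-496 is $0.74/unit.
Origin Ravune qualifies under the Seresta–Ravune agreement and C-496 is covered: preferential rate Free applies instead.
The additional-duty order on C-496 targets Hesovia, not Ravune; it does not apply.
Duty = $187,413.66 × 0% = $0.00.
Line 2 (L-676, Hesovia, 3,026 kg, $728,388.46):
Base rate for L-676 is $2.65/kg.
L-676 has an FTA preferential rate, but origin Hesovia is not Ravune; base rate stands.
Additional duty on L-676 from Hesovia: +10.8% ad valorem. Applied ad valorem rate = 10.8%.
Duty = $728,388.46 × 10.8% + 3,026 × $2.65 = $86,684.85.
Total = $0.00 + $86,684.85 = $86,684.85.

$86,684.85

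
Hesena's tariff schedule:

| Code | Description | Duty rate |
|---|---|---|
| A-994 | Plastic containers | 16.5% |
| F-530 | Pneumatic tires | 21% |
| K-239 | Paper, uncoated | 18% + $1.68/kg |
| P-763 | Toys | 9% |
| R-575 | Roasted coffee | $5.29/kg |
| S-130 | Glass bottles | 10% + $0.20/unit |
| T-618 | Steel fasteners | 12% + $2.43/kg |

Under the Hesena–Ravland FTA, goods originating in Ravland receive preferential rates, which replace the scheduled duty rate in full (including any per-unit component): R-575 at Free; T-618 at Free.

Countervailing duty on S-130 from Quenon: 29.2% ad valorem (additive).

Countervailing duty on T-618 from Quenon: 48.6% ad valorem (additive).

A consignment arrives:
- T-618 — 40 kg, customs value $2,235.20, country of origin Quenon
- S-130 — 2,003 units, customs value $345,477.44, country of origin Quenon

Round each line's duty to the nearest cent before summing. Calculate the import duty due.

$137,279.49

Line 1 (T-618, Quenon, 40 kg, $2,235.20):
Base rate for T-618 is 12% + $2.43/kg.
T-618 has an FTA preferential rate, but origin Quenon is not Ravland; base rate stands.
Additional duty on T-618 from Quenon: +48.6%. Applied ad valorem rate: 12% + 48.6% = 60.6%.
Duty = $2,235.20 × 60.6% + 40 × $2.43 = $1,451.73.
Line 2 (S-130, Quenon, 2,003 units, $345,477.44):
Base rate for S-130 is 10% + $0.20/unit.
Additional duty on S-130 from Quenon: +29.2%. Applied ad valorem rate: 10% + 29.2% = 39.2%.
Duty = $345,477.44 × 39.2% + 2,003 × $0.20 = $135,827.76.
Total = $1,451.73 + $135,827.76 = $137,279.49.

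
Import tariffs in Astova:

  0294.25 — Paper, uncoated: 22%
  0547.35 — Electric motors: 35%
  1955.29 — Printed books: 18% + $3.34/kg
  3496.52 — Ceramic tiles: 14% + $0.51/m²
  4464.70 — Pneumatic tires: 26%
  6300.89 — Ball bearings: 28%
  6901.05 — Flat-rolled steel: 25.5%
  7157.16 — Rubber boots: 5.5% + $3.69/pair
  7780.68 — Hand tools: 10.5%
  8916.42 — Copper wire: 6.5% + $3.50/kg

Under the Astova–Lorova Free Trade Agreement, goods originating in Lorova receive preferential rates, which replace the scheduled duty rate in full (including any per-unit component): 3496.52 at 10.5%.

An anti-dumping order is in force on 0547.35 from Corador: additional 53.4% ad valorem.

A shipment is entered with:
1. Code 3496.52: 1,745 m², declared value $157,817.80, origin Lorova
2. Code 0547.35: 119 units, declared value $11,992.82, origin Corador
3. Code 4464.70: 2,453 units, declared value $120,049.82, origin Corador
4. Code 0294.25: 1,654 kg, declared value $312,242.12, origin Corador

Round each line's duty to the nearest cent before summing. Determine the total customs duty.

$127,078.74

Line 1 (3496.52, Lorova, 1,745 m², $157,817.80):
Base rate for 3496.52 is 14% + $0.51/m².
Origin Lorova qualifies under the Astova–Lorova agreement and 3496.52 is covered: preferential rate 10.5% applies instead.
Duty = $157,817.80 × 10.5% = $16,570.87.
Line 2 (0547.35, Corador, 119 units, $11,992.82):
Base rate for 0547.35 is 35%.
Additional duty on 0547.35 from Corador: +53.4%. Applied ad valorem rate: 35% + 53.4% = 88.4%.
Duty = $11,992.82 × 88.4% = $10,601.65.
Line 3 (4464.70, Corador, 2,453 units, $120,049.82):
Base rate for 4464.70 is 26%.
Duty = $120,049.82 × 26% = $31,212.95.
Line 4 (0294.25, Corador, 1,654 kg, $312,242.12):
Base rate for 0294.25 is 22%.
Duty = $312,242.12 × 22% = $68,693.27.
Total = $16,570.87 + $10,601.65 + $31,212.95 + $68,693.27 = $127,078.74.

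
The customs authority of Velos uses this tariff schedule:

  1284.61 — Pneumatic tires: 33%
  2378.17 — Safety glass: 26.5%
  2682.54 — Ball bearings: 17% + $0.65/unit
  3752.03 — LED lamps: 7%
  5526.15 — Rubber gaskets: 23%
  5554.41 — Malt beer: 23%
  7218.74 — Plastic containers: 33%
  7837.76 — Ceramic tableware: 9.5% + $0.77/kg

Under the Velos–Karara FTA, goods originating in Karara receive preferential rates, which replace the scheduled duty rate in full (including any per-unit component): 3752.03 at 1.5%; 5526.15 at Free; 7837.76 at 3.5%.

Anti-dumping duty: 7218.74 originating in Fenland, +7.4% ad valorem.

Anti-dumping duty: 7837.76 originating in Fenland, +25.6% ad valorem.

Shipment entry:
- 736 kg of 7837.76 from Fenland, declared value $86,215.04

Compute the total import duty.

Line 1 (7837.76, Fenland, 736 kg, $86,215.04):
Base rate for 7837.76 is 9.5% + $0.77/kg.
7837.76 has an FTA preferential rate, but origin Fenland is not Karara; base rate stands.
Additional duty on 7837.76 from Fenland: +25.6%. Applied ad valorem rate: 9.5% + 25.6% = 35.1%.
Duty = $86,215.04 × 35.1% + 736 × $0.77 = $30,828.20.

$30,828.20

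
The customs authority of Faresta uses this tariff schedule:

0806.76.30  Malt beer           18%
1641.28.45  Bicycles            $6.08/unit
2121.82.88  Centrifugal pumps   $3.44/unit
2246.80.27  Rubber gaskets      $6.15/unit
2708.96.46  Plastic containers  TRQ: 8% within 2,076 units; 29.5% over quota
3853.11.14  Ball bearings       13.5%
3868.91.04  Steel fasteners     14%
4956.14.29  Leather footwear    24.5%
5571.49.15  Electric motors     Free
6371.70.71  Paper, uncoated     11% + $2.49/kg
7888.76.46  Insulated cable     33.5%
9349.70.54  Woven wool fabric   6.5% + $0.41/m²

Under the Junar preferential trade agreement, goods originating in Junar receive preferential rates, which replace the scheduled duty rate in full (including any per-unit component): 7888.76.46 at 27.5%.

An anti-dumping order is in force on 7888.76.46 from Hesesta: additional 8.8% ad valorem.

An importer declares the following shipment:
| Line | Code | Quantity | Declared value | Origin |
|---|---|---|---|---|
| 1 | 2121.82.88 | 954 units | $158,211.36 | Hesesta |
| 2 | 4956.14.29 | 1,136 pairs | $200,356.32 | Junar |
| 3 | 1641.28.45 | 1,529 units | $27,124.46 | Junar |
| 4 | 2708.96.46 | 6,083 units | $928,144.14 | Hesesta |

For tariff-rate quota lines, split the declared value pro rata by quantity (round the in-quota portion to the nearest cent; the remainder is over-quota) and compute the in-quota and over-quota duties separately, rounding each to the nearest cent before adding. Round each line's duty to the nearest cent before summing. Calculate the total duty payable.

Line 1 (2121.82.88, Hesesta, 954 units, $158,211.36):
Base rate for 2121.82.88 is $3.44/unit.
Duty = 954 × $3.44 = $3,281.76.
Line 2 (4956.14.29, Junar, 1,136 pairs, $200,356.32):
Base rate for 4956.14.29 is 24.5%.
Origin Junar is the FTA partner but 4956.14.29 is not on the preference list; base rate stands.
Duty = $200,356.32 × 24.5% = $49,087.30.
Line 3 (1641.28.45, Junar, 1,529 units, $27,124.46):
Base rate for 1641.28.45 is $6.08/unit.
Origin Junar is the FTA partner but 1641.28.45 is not on the preference list; base rate stands.
Duty = 1,529 × $6.08 = $9,296.32.
Line 4 (2708.96.46, Hesesta, 6,083 units, $928,144.14):
Code 2708.96.46 is under a tariff-rate quota (threshold 2,076 units). In-quota: 2,076 units at 8%; over-quota: 4,007 units at 29.5%.
Pro-rata value split: in-quota = $928,144.14 × 2,076/6,083 = $316,756.08; over-quota = $928,144.14 − $316,756.08 = $611,388.06.
In-quota duty = $316,756.08 × 8% = $25,340.49. Over-quota duty = $611,388.06 × 29.5% = $180,359.48.
Line duty = $25,340.49 + $180,359.48 = $205,699.97.
Total = $3,281.76 + $49,087.30 + $9,296.32 + $205,699.97 = $267,365.35.

$267,365.35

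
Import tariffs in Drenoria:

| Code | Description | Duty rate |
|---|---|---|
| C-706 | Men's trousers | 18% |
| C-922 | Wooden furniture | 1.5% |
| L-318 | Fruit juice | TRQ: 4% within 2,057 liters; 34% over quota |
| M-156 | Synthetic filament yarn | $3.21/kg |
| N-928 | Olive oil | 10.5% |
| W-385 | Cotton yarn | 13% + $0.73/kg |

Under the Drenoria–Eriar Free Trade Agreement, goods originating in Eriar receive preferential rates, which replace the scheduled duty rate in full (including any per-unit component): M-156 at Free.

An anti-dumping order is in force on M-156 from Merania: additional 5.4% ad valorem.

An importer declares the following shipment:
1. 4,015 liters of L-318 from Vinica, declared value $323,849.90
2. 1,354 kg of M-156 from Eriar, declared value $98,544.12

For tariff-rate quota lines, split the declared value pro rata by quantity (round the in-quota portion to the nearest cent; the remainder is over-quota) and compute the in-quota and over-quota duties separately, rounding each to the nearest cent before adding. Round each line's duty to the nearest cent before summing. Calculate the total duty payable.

$60,333.68

Line 1 (L-318, Vinica, 4,015 liters, $323,849.90):
Code L-318 is under a tariff-rate quota (threshold 2,057 liters). In-quota: 2,057 liters at 4%; over-quota: 1,958 liters at 34%.
Pro-rata value split: in-quota = $323,849.90 × 2,057/4,015 = $165,917.62; over-quota = $323,849.90 − $165,917.62 = $157,932.28.
In-quota duty = $165,917.62 × 4% = $6,636.70. Over-quota duty = $157,932.28 × 34% = $53,696.98.
Line duty = $6,636.70 + $53,696.98 = $60,333.68.
Line 2 (M-156, Eriar, 1,354 kg, $98,544.12):
Base rate for M-156 is $3.21/kg.
Origin Eriar qualifies under the Drenoria–Eriar agreement and M-156 is covered: preferential rate Free applies instead.
The additional-duty order on M-156 targets Merania, not Eriar; it does not apply.
Duty = $98,544.12 × 0% = $0.00.
Total = $60,333.68 + $0.00 = $60,333.68.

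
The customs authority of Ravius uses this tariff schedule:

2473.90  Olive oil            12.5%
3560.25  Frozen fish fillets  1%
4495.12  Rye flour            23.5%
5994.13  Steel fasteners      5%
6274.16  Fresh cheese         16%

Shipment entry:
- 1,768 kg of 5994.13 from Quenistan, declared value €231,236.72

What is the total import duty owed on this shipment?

Line 1 (5994.13, Quenistan, 1,768 kg, €231,236.72):
Base rate for 5994.13 is 5%.
Duty = €231,236.72 × 5% = €11,561.84.

€11,561.84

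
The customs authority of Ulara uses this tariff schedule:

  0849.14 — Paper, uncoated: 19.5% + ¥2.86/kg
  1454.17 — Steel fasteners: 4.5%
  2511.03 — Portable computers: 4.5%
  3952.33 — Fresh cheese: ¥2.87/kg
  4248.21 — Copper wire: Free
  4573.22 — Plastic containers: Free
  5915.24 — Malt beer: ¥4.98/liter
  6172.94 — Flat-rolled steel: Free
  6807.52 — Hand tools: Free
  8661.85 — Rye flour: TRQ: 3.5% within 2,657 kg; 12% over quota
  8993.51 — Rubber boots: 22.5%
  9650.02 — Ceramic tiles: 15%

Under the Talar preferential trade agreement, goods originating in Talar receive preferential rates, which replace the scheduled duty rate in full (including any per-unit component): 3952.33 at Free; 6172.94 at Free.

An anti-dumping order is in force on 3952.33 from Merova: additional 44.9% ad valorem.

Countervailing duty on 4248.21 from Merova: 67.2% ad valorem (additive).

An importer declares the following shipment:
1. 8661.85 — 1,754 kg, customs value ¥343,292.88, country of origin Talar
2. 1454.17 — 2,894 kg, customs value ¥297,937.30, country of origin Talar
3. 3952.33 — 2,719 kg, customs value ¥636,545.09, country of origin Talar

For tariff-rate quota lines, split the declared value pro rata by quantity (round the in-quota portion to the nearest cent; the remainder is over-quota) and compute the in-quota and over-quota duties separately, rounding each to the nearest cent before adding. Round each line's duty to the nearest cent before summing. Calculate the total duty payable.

¥25,422.43

Line 1 (8661.85, Talar, 1,754 kg, ¥343,292.88):
Code 8661.85 is under a tariff-rate quota (threshold 2,657 kg). Quantity 1,754 kg is within the quota, so the in-quota rate 3.5% applies to the full value.
Duty = ¥343,292.88 × 3.5% = ¥12,015.25.
Line 2 (1454.17, Talar, 2,894 kg, ¥297,937.30):
Base rate for 1454.17 is 4.5%.
Origin Talar is the FTA partner but 1454.17 is not on the preference list; base rate stands.
Duty = ¥297,937.30 × 4.5% = ¥13,407.18.
Line 3 (3952.33, Talar, 2,719 kg, ¥636,545.09):
Base rate for 3952.33 is ¥2.87/kg.
Origin Talar qualifies under the Ulara–Talar agreement and 3952.33 is covered: preferential rate Free applies instead.
The additional-duty order on 3952.33 targets Merova, not Talar; it does not apply.
Duty = ¥636,545.09 × 0% = ¥0.00.
Total = ¥12,015.25 + ¥13,407.18 + ¥0.00 = ¥25,422.43.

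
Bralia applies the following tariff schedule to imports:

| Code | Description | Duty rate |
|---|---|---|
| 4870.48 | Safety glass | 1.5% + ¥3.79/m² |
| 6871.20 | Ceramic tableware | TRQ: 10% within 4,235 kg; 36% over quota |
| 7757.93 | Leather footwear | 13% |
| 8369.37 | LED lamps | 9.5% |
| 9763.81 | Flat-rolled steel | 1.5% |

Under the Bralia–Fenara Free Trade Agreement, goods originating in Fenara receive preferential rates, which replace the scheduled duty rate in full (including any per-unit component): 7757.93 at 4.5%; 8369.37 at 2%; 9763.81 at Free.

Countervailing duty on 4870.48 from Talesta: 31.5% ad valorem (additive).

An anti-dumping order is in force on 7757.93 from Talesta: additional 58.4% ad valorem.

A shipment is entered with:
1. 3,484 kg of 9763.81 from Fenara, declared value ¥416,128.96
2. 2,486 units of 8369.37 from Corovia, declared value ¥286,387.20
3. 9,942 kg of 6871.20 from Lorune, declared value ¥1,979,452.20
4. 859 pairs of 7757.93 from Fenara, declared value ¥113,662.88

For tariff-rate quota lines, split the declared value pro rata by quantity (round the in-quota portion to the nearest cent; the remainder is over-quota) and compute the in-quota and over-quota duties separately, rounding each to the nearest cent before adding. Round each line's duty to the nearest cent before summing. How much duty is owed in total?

Line 1 (9763.81, Fenara, 3,484 kg, ¥416,128.96):
Base rate for 9763.81 is 1.5%.
Origin Fenara qualifies under the Bralia–Fenara agreement and 9763.81 is covered: preferential rate Free applies instead.
Duty = ¥416,128.96 × 0% = ¥0.00.
Line 2 (8369.37, Corovia, 2,486 units, ¥286,387.20):
Base rate for 8369.37 is 9.5%.
8369.37 has an FTA preferential rate, but origin Corovia is not Fenara; base rate stands.
Duty = ¥286,387.20 × 9.5% = ¥27,206.78.
Line 3 (6871.20, Lorune, 9,942 kg, ¥1,979,452.20):
Code 6871.20 is under a tariff-rate quota (threshold 4,235 kg). In-quota: 4,235 kg at 10%; over-quota: 5,707 kg at 36%.
Pro-rata value split: in-quota = ¥1,979,452.20 × 4,235/9,942 = ¥843,188.50; over-quota = ¥1,979,452.20 − ¥843,188.50 = ¥1,136,263.70.
In-quota duty = ¥843,188.50 × 10% = ¥84,318.85. Over-quota duty = ¥1,136,263.70 × 36% = ¥409,054.93.
Line duty = ¥84,318.85 + ¥409,054.93 = ¥493,373.78.
Line 4 (7757.93, Fenara, 859 pairs, ¥113,662.88):
Base rate for 7757.93 is 13%.
Origin Fenara qualifies under the Bralia–Fenara agreement and 7757.93 is covered: preferential rate 4.5% applies instead.
The additional-duty order on 7757.93 targets Talesta, not Fenara; it does not apply.
Duty = ¥113,662.88 × 4.5% = ¥5,114.83.
Total = ¥0.00 + ¥27,206.78 + ¥493,373.78 + ¥5,114.83 = ¥525,695.39.

¥525,695.39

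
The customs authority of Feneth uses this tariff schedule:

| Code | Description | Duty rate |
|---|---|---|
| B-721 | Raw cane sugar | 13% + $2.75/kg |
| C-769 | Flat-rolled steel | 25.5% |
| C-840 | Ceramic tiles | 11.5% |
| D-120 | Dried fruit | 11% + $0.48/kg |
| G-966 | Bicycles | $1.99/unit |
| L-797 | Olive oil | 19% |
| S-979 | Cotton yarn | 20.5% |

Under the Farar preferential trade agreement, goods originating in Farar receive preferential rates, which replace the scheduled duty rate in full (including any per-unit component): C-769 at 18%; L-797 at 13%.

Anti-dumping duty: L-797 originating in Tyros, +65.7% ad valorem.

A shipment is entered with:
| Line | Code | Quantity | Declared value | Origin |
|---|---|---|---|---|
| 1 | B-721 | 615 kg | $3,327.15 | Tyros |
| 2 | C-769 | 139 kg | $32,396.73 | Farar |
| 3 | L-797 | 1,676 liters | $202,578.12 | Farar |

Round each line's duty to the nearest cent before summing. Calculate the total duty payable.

$34,290.35

Line 1 (B-721, Tyros, 615 kg, $3,327.15):
Base rate for B-721 is 13% + $2.75/kg.
Duty = $3,327.15 × 13% + 615 × $2.75 = $2,123.78.
Line 2 (C-769, Farar, 139 kg, $32,396.73):
Base rate for C-769 is 25.5%.
Origin Farar qualifies under the Feneth–Farar agreement and C-769 is covered: preferential rate 18% applies instead.
Duty = $32,396.73 × 18% = $5,831.41.
Line 3 (L-797, Farar, 1,676 liters, $202,578.12):
Base rate for L-797 is 19%.
Origin Farar qualifies under the Feneth–Farar agreement and L-797 is covered: preferential rate 13% applies instead.
The additional-duty order on L-797 targets Tyros, not Farar; it does not apply.
Duty = $202,578.12 × 13% = $26,335.16.
Total = $2,123.78 + $5,831.41 + $26,335.16 = $34,290.35.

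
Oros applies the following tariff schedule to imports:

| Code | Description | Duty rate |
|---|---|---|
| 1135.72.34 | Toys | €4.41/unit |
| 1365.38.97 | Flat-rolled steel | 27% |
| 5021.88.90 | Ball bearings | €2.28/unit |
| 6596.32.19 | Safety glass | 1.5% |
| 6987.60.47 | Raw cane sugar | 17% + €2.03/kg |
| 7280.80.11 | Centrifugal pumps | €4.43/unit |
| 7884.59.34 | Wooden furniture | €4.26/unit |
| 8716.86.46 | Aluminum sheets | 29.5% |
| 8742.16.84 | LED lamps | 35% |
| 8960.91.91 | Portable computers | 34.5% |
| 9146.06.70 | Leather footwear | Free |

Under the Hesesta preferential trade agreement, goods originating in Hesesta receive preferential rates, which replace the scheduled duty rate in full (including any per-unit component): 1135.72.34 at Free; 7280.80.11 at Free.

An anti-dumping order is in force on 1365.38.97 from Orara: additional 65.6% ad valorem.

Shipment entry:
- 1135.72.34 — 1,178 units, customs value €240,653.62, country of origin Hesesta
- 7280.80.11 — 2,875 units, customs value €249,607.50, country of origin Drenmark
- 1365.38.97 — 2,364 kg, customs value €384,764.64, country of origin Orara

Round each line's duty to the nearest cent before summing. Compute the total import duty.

Line 1 (1135.72.34, Hesesta, 1,178 units, €240,653.62):
Base rate for 1135.72.34 is €4.41/unit.
Origin Hesesta qualifies under the Oros–Hesesta agreement and 1135.72.34 is covered: preferential rate Free applies instead.
Duty = €240,653.62 × 0% = €0.00.
Line 2 (7280.80.11, Drenmark, 2,875 units, €249,607.50):
Base rate for 7280.80.11 is €4.43/unit.
7280.80.11 has an FTA preferential rate, but origin Drenmark is not Hesesta; base rate stands.
Duty = 2,875 × €4.43 = €12,736.25.
Line 3 (1365.38.97, Orara, 2,364 kg, €384,764.64):
Base rate for 1365.38.97 is 27%.
Additional duty on 1365.38.97 from Orara: +65.6%. Applied ad valorem rate: 27% + 65.6% = 92.6%.
Duty = €384,764.64 × 92.6% = €356,292.06.
Total = €0.00 + €12,736.25 + €356,292.06 = €369,028.31.

€369,028.31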